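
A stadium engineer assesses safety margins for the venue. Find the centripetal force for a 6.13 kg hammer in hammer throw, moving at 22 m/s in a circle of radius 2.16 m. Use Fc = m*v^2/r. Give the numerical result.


Fc = m * v^2 / r
v^2 = 22^2 = 484
Fc = 6.13 * 484 / 2.16
Fc = 2966.92 / 2.16 = 1373.5741 N

1373.5741 N


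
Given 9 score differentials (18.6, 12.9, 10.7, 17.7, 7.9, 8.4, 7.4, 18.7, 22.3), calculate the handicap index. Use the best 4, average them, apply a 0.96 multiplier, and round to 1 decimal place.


All differentials: 18.6, 12.9, 10.7, 17.7, 7.9, 8.4, 7.4, 18.7, 22.3
Sorted: 7.4, 7.9, 8.4, 10.7, 12.9, 17.7, 18.6, 18.7, 22.3
Best 4: 7.4, 7.9, 8.4, 10.7
Average of best = 34.4 / 4 = 8.6
Raw index = 8.6 * 0.96 = 8.256
Handicap index = round(8.256, 1) = 8.3

8.3


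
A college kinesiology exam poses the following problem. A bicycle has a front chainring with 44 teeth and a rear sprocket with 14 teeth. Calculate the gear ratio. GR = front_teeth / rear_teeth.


GR = front_teeth / rear_teeth
GR = 44 / 14
GR = 3.1429

3.1429


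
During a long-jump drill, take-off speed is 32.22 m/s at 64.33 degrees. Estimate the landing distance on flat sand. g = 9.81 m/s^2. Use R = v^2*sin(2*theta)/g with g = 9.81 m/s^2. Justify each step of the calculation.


R = v^2 * sin(2*theta) / g
Convert angle to radians: theta = 64.33 deg = 1.1228 rad
sin(2*theta) = sin(2.2455) = 0.7809
R = 32.22^2 * 0.7809 / 9.81
R = 1038.1284 * 0.7809 / 9.81 = 82.634 m

82.634 m


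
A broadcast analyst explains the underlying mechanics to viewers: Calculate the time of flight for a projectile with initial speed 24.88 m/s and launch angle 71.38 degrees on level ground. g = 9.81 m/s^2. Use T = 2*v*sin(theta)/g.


T = 2*v*sin(theta)/g
sin(theta) = sin(71.38 deg) = 0.9477
T = 2*24.88*0.9477 / 9.81
T = 47.1554 / 9.81 = 4.8069 s

4.8069 s


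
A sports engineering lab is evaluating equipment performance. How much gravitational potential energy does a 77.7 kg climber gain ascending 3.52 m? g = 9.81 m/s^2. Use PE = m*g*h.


PE = m * g * h
PE = 77.7 * 9.81 * 3.52
PE = 762.237 * 3.52 = 2683.0742 J

2683.0742 J


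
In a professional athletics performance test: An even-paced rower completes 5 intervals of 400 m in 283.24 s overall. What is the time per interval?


Split time = total_time / n_laps = 283.24 / 5
Split time = 56.648 s per lap

56.648 s


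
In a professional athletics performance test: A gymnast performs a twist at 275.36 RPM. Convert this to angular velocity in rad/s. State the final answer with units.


omega = RPM * 2 * pi / 60
omega = 275.36 * 2 * 3.14159 / 60
omega = 1730.1379 / 60 = 28.8356 rad/s

28.8356 rad/s


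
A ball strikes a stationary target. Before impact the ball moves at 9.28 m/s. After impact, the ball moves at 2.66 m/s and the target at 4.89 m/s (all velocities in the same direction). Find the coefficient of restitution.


e = (v2_after - v1_after) / (v1_before - v2_before)
Numerator = 4.89 - 2.66 = 2.23
Denominator = 9.28 - 0 = 9.28
e = 2.23 / 9.28 = 0.2403

0.2403


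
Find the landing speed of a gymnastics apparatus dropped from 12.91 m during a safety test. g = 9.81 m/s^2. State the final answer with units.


v = sqrt(2 * g * h)
v = sqrt(2 * 9.81 * 12.91)
v = sqrt(253.2942) = 15.9152 m/s

15.9152 m/s


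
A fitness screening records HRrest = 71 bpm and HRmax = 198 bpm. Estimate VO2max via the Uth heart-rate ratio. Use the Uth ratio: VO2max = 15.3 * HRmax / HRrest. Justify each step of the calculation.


VO2max = 15.3 * HRmax / HRrest
VO2max = 15.3 * 198 / 71
VO2max = 3029.4 / 71 = 42.6676 mL/kg/min

42.6676 mL/kg/min


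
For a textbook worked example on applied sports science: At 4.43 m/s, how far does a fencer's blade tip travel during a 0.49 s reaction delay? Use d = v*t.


d = v * t
d = 4.43 * 0.49
d = 2.1707 m

2.1707 m


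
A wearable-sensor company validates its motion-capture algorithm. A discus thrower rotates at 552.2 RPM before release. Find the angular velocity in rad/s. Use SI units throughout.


omega = RPM * 2 * pi / 60
omega = 552.2 * 2 * 3.14159 / 60
omega = 3469.5749 / 60 = 57.8262 rad/s

57.8262 rad/s


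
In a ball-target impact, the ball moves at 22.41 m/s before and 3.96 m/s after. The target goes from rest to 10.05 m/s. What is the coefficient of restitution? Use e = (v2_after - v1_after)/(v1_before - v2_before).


e = (v2_after - v1_after) / (v1_before - v2_before)
Numerator = 10.05 - 3.96 = 6.09
Denominator = 22.41 - 0 = 22.41
e = 6.09 / 22.41 = 0.2718

0.2718


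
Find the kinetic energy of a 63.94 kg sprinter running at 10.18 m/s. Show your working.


KE = 0.5 * m * v^2
KE = 0.5 * 63.94 * 10.18^2
KE = 0.5 * 63.94 * 103.6324 = 3313.1278 J

3313.1278 J


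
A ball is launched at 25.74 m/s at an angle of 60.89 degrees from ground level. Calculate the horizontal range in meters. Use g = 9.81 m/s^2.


R = v^2 * sin(2*theta) / g
Convert angle to radians: theta = 60.89 deg = 1.0627 rad
sin(2*theta) = sin(2.1255) = 0.8501
R = 25.74^2 * 0.8501 / 9.81
R = 662.5476 * 0.8501 / 9.81 = 57.4125 m

57.4125 m


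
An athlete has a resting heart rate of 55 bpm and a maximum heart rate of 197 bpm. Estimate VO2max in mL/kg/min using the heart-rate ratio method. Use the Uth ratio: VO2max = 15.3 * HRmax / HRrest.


VO2max = 15.3 * HRmax / HRrest
VO2max = 15.3 * 197 / 55
VO2max = 3014.1 / 55 = 54.8018 mL/kg/min

54.8018 mL/kg/min


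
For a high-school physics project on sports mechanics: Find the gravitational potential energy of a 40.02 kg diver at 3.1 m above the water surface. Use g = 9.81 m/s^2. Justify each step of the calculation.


PE = m * g * h
PE = 40.02 * 9.81 * 3.1
PE = 392.5962 * 3.1 = 1217.0482 J

1217.0482 J


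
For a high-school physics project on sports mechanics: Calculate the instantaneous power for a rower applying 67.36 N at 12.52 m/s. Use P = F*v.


P = F * v
P = 67.36 * 12.52
P = 843.3472 W

843.3472 W


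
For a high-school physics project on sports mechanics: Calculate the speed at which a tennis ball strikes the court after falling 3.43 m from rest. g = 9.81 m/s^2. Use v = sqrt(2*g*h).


v = sqrt(2 * g * h)
v = sqrt(2 * 9.81 * 3.43)
v = sqrt(67.2966) = 8.2035 m/s

8.2035 m/s


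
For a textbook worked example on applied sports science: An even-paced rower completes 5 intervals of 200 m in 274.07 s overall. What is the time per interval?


Split time = total_time / n_laps = 274.07 / 5
Split time = 54.814 s per lap

54.814 s


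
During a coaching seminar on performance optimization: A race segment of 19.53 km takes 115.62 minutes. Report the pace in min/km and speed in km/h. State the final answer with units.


Pace = time / distance = 115.62 min / 19.53 km = 5.9201 min/km
Speed = distance / time_in_hours = 19.53 / 1.927 hr
Speed = 10.1349 km/h

5.9201 min/km, 10.1349 km/h


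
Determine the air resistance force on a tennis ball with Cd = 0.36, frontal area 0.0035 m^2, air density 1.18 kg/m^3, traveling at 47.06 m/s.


Fd = 0.5 * Cd * rho * A * v^2
Fd = 0.5 * 0.36 * 1.18 * 0.0035 * 47.06^2
v^2 = 2214.6436
Fd = 0.5 * 0.36 * 1.18 * 0.0035 * 2214.6436 = 1.6464 N

1.6464 N


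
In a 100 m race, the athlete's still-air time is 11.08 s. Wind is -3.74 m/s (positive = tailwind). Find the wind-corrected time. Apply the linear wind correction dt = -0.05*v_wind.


dt = -0.05 * v_wind = -0.05 * -3.74 = 0.187 s
t_corrected = t_still + dt = 11.08 + (0.187)
t_corrected = 11.267 s

11.267 s


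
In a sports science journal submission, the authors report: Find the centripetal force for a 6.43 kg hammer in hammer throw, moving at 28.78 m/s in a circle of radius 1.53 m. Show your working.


Fc = m * v^2 / r
v^2 = 28.78^2 = 828.2884
Fc = 6.43 * 828.2884 / 1.53
Fc = 5325.8944 / 1.53 = 3480.9767 N

3480.9767 N


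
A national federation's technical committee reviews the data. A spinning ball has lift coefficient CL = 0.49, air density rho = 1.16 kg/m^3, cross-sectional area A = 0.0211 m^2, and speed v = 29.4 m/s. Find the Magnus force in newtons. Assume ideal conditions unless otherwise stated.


FM = 0.5 * CL * rho * A * v^2
FM = 0.5 * 0.49 * 1.16 * 0.0211 * 29.4^2
v^2 = 864.36
FM = 0.5 * 0.49 * 1.16 * 0.0211 * 864.36 = 5.1832 N

5.1832 N


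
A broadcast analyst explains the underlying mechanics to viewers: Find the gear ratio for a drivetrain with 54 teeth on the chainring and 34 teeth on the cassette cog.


GR = front_teeth / rear_teeth
GR = 54 / 34
GR = 1.5882

1.5882


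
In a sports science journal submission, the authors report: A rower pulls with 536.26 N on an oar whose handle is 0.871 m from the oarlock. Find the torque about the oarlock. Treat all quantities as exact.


tau = F * d
tau = 536.26 * 0.871
tau = 467.0825 N*m

467.0825 N*m


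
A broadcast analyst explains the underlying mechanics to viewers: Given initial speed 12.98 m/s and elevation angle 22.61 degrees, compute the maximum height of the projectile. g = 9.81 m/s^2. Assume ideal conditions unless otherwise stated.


H = (v*sin(theta))^2 / (2*g)
vy = v*sin(theta) = 12.98 * sin(22.61 deg) = 4.9902 m/s
H = vy^2 / (2*g) = 24.9025 / (2*9.81)
H = 24.9025 / 19.62 = 1.2692 m

1.2692 m


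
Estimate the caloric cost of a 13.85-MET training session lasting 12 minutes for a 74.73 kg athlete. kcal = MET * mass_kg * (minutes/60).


kcal = MET * mass * time_hr
Convert time: 12 min = 0.2 hr
kcal = 13.85 * 74.73 * 0.2
kcal = 207.0021 kcal

207.0021 kcal


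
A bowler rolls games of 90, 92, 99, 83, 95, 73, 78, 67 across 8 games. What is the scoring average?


Average = sum / n
Sum = 677
Average = 677 / 8 = 84.625

84.625


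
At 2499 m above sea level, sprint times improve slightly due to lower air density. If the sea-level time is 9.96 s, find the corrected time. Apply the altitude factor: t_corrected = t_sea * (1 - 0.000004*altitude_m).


Correction factor = 1 - 0.000004 * 2499 = 0.990004
t_corrected = t_sea * factor = 9.96 * 0.990004
t_corrected = 9.8604 s

9.8604 s


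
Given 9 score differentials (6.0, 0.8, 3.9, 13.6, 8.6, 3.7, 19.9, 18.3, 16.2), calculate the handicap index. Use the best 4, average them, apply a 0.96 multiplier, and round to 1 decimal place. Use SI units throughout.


All differentials: 6.0, 0.8, 3.9, 13.6, 8.6, 3.7, 19.9, 18.3, 16.2
Sorted: 0.8, 3.7, 3.9, 6.0, 8.6, 13.6, 16.2, 18.3, 19.9
Best 4: 0.8, 3.7, 3.9, 6.0
Average of best = 14.4 / 4 = 3.6
Raw index = 3.6 * 0.96 = 3.456
Handicap index = round(3.456, 1) = 3.5

3.5


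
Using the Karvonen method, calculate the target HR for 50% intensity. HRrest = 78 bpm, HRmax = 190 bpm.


Target = HRrest + pct*(HRmax - HRrest)
Heart rate reserve = HRmax - HRrest = 190 - 78 = 112 bpm
Fraction = 50% = 0.5
Target = 78 + 0.5 * 112
Target = 78 + 56 = 134 bpm

134 bpm


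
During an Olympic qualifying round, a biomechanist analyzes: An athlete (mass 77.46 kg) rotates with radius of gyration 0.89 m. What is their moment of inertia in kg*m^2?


I = m * k^2
I = 77.46 * 0.89^2
I = 77.46 * 0.7921 = 61.3561 kg*m^2

61.3561 kg*m^2


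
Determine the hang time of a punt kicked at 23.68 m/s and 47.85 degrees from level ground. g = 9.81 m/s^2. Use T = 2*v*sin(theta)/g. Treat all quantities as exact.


T = 2*v*sin(theta)/g
sin(theta) = sin(47.85 deg) = 0.7414
T = 2*23.68*0.7414 / 9.81
T = 35.1123 / 9.81 = 3.5792 s

3.5792 s


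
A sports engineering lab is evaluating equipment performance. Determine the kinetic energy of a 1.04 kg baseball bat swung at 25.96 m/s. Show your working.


KE = 0.5 * m * v^2
KE = 0.5 * 1.04 * 25.96^2
KE = 0.5 * 1.04 * 673.9216 = 350.4392 J

350.4392 J


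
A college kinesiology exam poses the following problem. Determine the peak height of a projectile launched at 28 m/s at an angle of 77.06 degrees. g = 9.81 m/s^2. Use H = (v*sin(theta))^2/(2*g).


H = (v*sin(theta))^2 / (2*g)
vy = v*sin(theta) = 28 * sin(77.06 deg) = 27.2889 m/s
H = vy^2 / (2*g) = 744.6864 / (2*9.81)
H = 744.6864 / 19.62 = 37.9555 m

37.9555 m


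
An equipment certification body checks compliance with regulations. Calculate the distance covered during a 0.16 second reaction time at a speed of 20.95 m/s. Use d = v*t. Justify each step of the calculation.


d = v * t
d = 20.95 * 0.16
d = 3.352 m

3.352 m


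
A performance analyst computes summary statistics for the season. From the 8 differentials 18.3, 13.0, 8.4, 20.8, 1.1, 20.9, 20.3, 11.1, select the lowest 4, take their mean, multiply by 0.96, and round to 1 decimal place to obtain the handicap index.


All differentials: 18.3, 13.0, 8.4, 20.8, 1.1, 20.9, 20.3, 11.1
Sorted: 1.1, 8.4, 11.1, 13.0, 18.3, 20.3, 20.8, 20.9
Best 4: 1.1, 8.4, 11.1, 13.0
Average of best = 33.6 / 4 = 8.4
Raw index = 8.4 * 0.96 = 8.064
Handicap index = round(8.064, 1) = 8.1

8.1


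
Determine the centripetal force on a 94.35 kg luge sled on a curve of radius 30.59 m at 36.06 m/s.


Fc = m * v^2 / r
v^2 = 36.06^2 = 1300.3236
Fc = 94.35 * 1300.3236 / 30.59
Fc = 122685.5317 / 30.59 = 4010.6418 N

4010.6418 N


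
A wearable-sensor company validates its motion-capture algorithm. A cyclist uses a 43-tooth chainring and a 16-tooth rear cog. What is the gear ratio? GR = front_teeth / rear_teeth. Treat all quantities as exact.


GR = front_teeth / rear_teeth
GR = 43 / 16
GR = 2.6875

2.6875


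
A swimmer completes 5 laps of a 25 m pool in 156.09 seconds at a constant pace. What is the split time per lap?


Split time = total_time / n_laps = 156.09 / 5
Split time = 31.218 s per lap

31.218 s


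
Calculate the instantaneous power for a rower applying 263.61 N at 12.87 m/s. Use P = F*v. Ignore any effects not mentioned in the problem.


P = F * v
P = 263.61 * 12.87
P = 3392.6607 W

3392.6607 W


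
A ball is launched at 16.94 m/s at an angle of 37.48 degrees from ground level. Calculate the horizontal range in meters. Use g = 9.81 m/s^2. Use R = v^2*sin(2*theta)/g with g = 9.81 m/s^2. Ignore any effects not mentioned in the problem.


R = v^2 * sin(2*theta) / g
Convert angle to radians: theta = 37.48 deg = 0.6541 rad
sin(2*theta) = sin(1.3083) = 0.9657
R = 16.94^2 * 0.9657 / 9.81
R = 286.9636 * 0.9657 / 9.81 = 28.2501 m

28.2501 m


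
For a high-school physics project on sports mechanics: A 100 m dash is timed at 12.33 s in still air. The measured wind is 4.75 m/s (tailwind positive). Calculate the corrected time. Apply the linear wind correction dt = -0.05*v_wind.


dt = -0.05 * v_wind = -0.05 * 4.75 = -0.2375 s
t_corrected = t_still + dt = 12.33 + (-0.2375)
t_corrected = 12.0925 s

12.0925 s


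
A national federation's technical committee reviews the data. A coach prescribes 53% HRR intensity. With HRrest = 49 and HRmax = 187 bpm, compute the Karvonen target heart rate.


Target = HRrest + pct*(HRmax - HRrest)
Heart rate reserve = HRmax - HRrest = 187 - 49 = 138 bpm
Fraction = 53% = 0.53
Target = 49 + 0.53 * 138
Target = 49 + 73.14 = 122.14 bpm

122.14 bpm


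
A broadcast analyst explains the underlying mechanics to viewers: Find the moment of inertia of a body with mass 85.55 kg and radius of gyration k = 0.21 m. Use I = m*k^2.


I = m * k^2
I = 85.55 * 0.21^2
I = 85.55 * 0.0441 = 3.7728 kg*m^2

3.7728 kg*m^2


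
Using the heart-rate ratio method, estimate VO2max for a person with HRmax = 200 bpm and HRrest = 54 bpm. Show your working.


VO2max = 15.3 * HRmax / HRrest
VO2max = 15.3 * 200 / 54
VO2max = 3060 / 54 = 56.6667 mL/kg/min

56.6667 mL/kg/min


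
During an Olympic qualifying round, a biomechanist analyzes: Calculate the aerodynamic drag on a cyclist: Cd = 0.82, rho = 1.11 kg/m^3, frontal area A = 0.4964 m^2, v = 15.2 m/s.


Fd = 0.5 * Cd * rho * A * v^2
Fd = 0.5 * 0.82 * 1.11 * 0.4964 * 15.2^2
v^2 = 231.04
Fd = 0.5 * 0.82 * 1.11 * 0.4964 * 231.04 = 52.1946 N

52.1946 N


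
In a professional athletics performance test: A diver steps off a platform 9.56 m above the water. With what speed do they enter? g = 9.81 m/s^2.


v = sqrt(2 * g * h)
v = sqrt(2 * 9.81 * 9.56)
v = sqrt(187.5672) = 13.6955 m/s

13.6955 m/s


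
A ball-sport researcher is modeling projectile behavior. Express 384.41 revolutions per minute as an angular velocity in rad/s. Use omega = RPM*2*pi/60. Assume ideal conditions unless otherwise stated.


omega = RPM * 2 * pi / 60
omega = 384.41 * 2 * 3.14159 / 60
omega = 2415.3193 / 60 = 40.2553 rad/s

40.2553 rad/s


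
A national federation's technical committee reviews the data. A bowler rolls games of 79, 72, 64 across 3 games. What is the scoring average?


Average = sum / n
Sum = 215
Average = 215 / 3 = 71.6667

71.6667


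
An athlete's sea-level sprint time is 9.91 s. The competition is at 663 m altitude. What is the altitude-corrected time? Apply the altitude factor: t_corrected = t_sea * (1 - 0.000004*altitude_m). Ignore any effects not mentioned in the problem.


Correction factor = 1 - 0.000004 * 663 = 0.997348
t_corrected = t_sea * factor = 9.91 * 0.997348
t_corrected = 9.8837 s

9.8837 s


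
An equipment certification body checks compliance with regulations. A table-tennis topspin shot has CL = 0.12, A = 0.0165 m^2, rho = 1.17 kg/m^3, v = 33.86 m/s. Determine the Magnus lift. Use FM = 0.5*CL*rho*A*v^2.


FM = 0.5 * CL * rho * A * v^2
FM = 0.5 * 0.12 * 1.17 * 0.0165 * 33.86^2
v^2 = 1146.4996
FM = 0.5 * 0.12 * 1.17 * 0.0165 * 1146.4996 = 1.328 N

1.328 N


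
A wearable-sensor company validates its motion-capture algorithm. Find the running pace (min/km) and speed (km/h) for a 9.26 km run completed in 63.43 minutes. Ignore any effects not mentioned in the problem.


Pace = time / distance = 63.43 min / 9.26 km = 6.8499 min/km
Speed = distance / time_in_hours = 9.26 / 1.0572 hr
Speed = 8.7593 km/h

6.8499 min/km, 8.7593 km/h


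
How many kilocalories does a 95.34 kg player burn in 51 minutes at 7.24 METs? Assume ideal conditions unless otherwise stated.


kcal = MET * mass * time_hr
Convert time: 51 min = 0.85 hr
kcal = 7.24 * 95.34 * 0.85
kcal = 586.7224 kcal

586.7224 kcal


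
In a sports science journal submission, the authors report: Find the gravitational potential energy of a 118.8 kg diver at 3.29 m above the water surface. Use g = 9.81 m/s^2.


PE = m * g * h
PE = 118.8 * 9.81 * 3.29
PE = 1165.428 * 3.29 = 3834.2581 J

3834.2581 J


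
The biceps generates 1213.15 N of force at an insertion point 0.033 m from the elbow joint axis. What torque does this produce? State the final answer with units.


tau = F * d
tau = 1213.15 * 0.033
tau = 40.034 N*m

40.034 N*m


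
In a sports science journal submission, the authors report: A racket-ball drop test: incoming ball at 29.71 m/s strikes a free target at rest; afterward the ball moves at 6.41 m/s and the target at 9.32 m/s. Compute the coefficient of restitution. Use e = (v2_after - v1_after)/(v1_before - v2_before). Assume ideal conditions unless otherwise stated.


e = (v2_after - v1_after) / (v1_before - v2_before)
Numerator = 9.32 - 6.41 = 2.91
Denominator = 29.71 - 0 = 29.71
e = 2.91 / 29.71 = 0.0979

0.0979


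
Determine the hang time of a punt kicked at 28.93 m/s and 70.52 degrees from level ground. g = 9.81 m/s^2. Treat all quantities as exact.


T = 2*v*sin(theta)/g
sin(theta) = sin(70.52 deg) = 0.9428
T = 2*28.93*0.9428 / 9.81
T = 54.548 / 9.81 = 5.5604 s

5.5604 s


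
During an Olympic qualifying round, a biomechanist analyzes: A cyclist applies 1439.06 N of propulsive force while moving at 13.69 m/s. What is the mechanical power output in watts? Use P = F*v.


P = F * v
P = 1439.06 * 13.69
P = 19700.7314 W

19700.7314 W


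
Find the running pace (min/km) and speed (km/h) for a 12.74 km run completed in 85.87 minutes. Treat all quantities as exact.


Pace = time / distance = 85.87 min / 12.74 km = 6.7402 min/km
Speed = distance / time_in_hours = 12.74 / 1.4312 hr
Speed = 8.9018 km/h

6.7402 min/km, 8.9018 km/h


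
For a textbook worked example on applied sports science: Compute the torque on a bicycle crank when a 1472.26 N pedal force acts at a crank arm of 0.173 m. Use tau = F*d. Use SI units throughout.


tau = F * d
tau = 1472.26 * 0.173
tau = 254.701 N*m

254.701 N*m


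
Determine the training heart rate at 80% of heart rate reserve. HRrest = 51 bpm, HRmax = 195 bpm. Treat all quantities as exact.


Target = HRrest + pct*(HRmax - HRrest)
Heart rate reserve = HRmax - HRrest = 195 - 51 = 144 bpm
Fraction = 80% = 0.8
Target = 51 + 0.8 * 144
Target = 51 + 115.2 = 166.2 bpm

166.2 bpm


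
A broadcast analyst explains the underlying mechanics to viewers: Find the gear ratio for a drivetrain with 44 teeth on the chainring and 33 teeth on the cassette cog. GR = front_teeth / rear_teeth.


GR = front_teeth / rear_teeth
GR = 44 / 33
GR = 1.3333

1.3333


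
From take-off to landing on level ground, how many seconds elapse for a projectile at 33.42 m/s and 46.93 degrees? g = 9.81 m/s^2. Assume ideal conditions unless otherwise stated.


T = 2*v*sin(theta)/g
sin(theta) = sin(46.93 deg) = 0.7305
T = 2*33.42*0.7305 / 9.81
T = 48.828 / 9.81 = 4.9774 s

4.9774 s


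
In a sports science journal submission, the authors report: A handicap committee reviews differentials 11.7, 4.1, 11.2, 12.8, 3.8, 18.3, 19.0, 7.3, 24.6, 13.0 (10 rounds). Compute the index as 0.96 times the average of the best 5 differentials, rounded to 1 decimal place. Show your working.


All differentials: 11.7, 4.1, 11.2, 12.8, 3.8, 18.3, 19.0, 7.3, 24.6, 13.0
Sorted: 3.8, 4.1, 7.3, 11.2, 11.7, 12.8, 13.0, 18.3, 19.0, 24.6
Best 5: 3.8, 4.1, 7.3, 11.2, 11.7
Average of best = 38.1 / 5 = 7.62
Raw index = 7.62 * 0.96 = 7.3152
Handicap index = round(7.3152, 1) = 7.3

7.3


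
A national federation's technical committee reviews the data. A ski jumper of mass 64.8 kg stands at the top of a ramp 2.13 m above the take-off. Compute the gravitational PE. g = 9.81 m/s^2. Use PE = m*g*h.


PE = m * g * h
PE = 64.8 * 9.81 * 2.13
PE = 635.688 * 2.13 = 1354.0154 J

1354.0154 J


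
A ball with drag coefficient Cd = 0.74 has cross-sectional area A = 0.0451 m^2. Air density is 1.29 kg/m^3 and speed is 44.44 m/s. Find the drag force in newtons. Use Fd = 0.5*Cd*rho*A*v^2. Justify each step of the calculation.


Fd = 0.5 * Cd * rho * A * v^2
Fd = 0.5 * 0.74 * 1.29 * 0.0451 * 44.44^2
v^2 = 1974.9136
Fd = 0.5 * 0.74 * 1.29 * 0.0451 * 1974.9136 = 42.5124 N

42.5124 N


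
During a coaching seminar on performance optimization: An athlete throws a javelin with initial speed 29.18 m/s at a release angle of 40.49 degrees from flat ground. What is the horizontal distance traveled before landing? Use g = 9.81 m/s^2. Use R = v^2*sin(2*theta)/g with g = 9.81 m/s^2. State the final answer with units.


R = v^2 * sin(2*theta) / g
Convert angle to radians: theta = 40.49 deg = 0.7067 rad
sin(2*theta) = sin(1.4134) = 0.9876
R = 29.18^2 * 0.9876 / 9.81
R = 851.4724 * 0.9876 / 9.81 = 85.723 m

85.723 m


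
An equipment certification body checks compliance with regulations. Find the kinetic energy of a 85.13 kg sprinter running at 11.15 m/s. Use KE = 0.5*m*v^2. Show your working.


KE = 0.5 * m * v^2
KE = 0.5 * 85.13 * 11.15^2
KE = 0.5 * 85.13 * 124.3225 = 5291.7872 J

5291.7872 J


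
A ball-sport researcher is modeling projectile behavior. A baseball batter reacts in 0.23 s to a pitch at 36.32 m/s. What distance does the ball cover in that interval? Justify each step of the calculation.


d = v * t
d = 36.32 * 0.23
d = 8.3536 m

8.3536 m


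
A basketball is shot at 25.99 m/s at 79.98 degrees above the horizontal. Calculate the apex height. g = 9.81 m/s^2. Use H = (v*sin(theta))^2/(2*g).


H = (v*sin(theta))^2 / (2*g)
vy = v*sin(theta) = 25.99 * sin(79.98 deg) = 25.5936 m/s
H = vy^2 / (2*g) = 655.0312 / (2*9.81)
H = 655.0312 / 19.62 = 33.3859 m

33.3859 m


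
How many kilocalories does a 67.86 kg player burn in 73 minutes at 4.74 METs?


kcal = MET * mass * time_hr
Convert time: 73 min = 1.2167 hr
kcal = 4.74 * 67.86 * 1.2167
kcal = 391.3486 kcal

391.3486 kcal


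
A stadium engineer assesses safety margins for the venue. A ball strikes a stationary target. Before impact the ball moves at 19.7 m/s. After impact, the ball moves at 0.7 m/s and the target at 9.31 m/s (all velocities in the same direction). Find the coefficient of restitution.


e = (v2_after - v1_after) / (v1_before - v2_before)
Numerator = 9.31 - 0.7 = 8.61
Denominator = 19.7 - 0 = 19.7
e = 8.61 / 19.7 = 0.4371

0.4371


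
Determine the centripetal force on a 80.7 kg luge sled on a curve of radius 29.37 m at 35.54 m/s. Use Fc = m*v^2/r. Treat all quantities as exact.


Fc = m * v^2 / r
v^2 = 35.54^2 = 1263.0916
Fc = 80.7 * 1263.0916 / 29.37
Fc = 101931.4921 / 29.37 = 3470.599 N

3470.599 N


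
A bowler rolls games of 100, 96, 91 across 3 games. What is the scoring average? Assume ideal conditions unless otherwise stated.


Average = sum / n
Sum = 287
Average = 287 / 3 = 95.6667

95.6667


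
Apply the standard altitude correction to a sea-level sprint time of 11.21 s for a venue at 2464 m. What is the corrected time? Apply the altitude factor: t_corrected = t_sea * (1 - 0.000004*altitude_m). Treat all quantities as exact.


Correction factor = 1 - 0.000004 * 2464 = 0.990144
t_corrected = t_sea * factor = 11.21 * 0.990144
t_corrected = 11.0995 s

11.0995 s


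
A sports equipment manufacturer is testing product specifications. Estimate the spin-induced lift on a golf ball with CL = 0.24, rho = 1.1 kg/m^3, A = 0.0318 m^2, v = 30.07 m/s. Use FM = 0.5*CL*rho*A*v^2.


FM = 0.5 * CL * rho * A * v^2
FM = 0.5 * 0.24 * 1.1 * 0.0318 * 30.07^2
v^2 = 904.2049
FM = 0.5 * 0.24 * 1.1 * 0.0318 * 904.2049 = 3.7955 N

3.7955 N


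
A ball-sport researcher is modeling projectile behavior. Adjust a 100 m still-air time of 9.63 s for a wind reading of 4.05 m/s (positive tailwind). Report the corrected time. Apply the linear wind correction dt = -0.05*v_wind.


dt = -0.05 * v_wind = -0.05 * 4.05 = -0.2025 s
t_corrected = t_still + dt = 9.63 + (-0.2025)
t_corrected = 9.4275 s

9.4275 s


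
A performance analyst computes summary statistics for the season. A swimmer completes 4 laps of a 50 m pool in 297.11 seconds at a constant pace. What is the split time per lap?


Split time = total_time / n_laps = 297.11 / 4
Split time = 74.2775 s per lap

74.2775 s


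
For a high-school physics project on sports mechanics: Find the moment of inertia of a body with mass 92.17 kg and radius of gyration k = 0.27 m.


I = m * k^2
I = 92.17 * 0.27^2
I = 92.17 * 0.0729 = 6.7192 kg*m^2

6.7192 kg*m^2


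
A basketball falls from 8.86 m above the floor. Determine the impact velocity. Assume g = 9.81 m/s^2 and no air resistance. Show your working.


v = sqrt(2 * g * h)
v = sqrt(2 * 9.81 * 8.86)
v = sqrt(173.8332) = 13.1846 m/s

13.1846 m/s


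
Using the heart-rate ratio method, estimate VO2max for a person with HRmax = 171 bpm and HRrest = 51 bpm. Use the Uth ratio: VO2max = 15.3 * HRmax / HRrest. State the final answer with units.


VO2max = 15.3 * HRmax / HRrest
VO2max = 15.3 * 171 / 51
VO2max = 2616.3 / 51 = 51.3 mL/kg/min

51.3 mL/kg/min


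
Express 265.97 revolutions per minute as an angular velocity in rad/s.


omega = RPM * 2 * pi / 60
omega = 265.97 * 2 * 3.14159 / 60
omega = 1671.1388 / 60 = 27.8523 rad/s

27.8523 rad/s


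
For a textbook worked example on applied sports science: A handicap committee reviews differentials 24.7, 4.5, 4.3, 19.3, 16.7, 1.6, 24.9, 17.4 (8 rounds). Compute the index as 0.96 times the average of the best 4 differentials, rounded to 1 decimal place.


All differentials: 24.7, 4.5, 4.3, 19.3, 16.7, 1.6, 24.9, 17.4
Sorted: 1.6, 4.3, 4.5, 16.7, 17.4, 19.3, 24.7, 24.9
Best 4: 1.6, 4.3, 4.5, 16.7
Average of best = 27.1 / 4 = 6.775
Raw index = 6.775 * 0.96 = 6.504
Handicap index = round(6.504, 1) = 6.5

6.5


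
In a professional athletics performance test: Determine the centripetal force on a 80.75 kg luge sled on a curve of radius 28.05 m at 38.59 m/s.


Fc = m * v^2 / r
v^2 = 38.59^2 = 1489.1881
Fc = 80.75 * 1489.1881 / 28.05
Fc = 120251.9391 / 28.05 = 4287.0567 N

4287.0567 N


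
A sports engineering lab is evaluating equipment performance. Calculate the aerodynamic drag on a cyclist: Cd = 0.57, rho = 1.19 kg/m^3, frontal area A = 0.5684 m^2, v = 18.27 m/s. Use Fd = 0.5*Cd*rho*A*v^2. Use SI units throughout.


Fd = 0.5 * Cd * rho * A * v^2
Fd = 0.5 * 0.57 * 1.19 * 0.5684 * 18.27^2
v^2 = 333.7929
Fd = 0.5 * 0.57 * 1.19 * 0.5684 * 333.7929 = 64.3462 N

64.3462 N


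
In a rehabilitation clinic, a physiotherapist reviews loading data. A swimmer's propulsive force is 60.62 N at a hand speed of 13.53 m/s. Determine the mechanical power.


P = F * v
P = 60.62 * 13.53
P = 820.1886 W

820.1886 W


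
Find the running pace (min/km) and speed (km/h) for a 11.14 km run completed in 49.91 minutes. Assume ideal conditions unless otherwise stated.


Pace = time / distance = 49.91 min / 11.14 km = 4.4803 min/km
Speed = distance / time_in_hours = 11.14 / 0.8318 hr
Speed = 13.3921 km/h

4.4803 min/km, 13.3921 km/h


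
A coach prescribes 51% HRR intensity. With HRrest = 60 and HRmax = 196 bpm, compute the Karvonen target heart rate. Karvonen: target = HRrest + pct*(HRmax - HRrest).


Target = HRrest + pct*(HRmax - HRrest)
Heart rate reserve = HRmax - HRrest = 196 - 60 = 136 bpm
Fraction = 51% = 0.51
Target = 60 + 0.51 * 136
Target = 60 + 69.36 = 129.36 bpm

129.36 bpm


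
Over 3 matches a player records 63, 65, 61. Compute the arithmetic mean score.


Average = sum / n
Sum = 189
Average = 189 / 3 = 63

63


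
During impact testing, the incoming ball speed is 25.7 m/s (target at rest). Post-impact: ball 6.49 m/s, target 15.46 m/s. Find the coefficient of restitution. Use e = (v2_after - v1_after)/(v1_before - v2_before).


e = (v2_after - v1_after) / (v1_before - v2_before)
Numerator = 15.46 - 6.49 = 8.97
Denominator = 25.7 - 0 = 25.7
e = 8.97 / 25.7 = 0.349

0.349


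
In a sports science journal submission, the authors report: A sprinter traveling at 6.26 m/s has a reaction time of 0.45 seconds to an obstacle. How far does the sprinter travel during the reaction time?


d = v * t
d = 6.26 * 0.45
d = 2.817 m

2.817 m


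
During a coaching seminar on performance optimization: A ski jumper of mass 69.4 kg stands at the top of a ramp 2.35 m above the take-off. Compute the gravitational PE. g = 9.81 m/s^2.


PE = m * g * h
PE = 69.4 * 9.81 * 2.35
PE = 680.814 * 2.35 = 1599.9129 J

1599.9129 J


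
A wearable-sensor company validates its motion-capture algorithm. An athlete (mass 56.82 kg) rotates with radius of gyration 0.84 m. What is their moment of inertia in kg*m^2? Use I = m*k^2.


I = m * k^2
I = 56.82 * 0.84^2
I = 56.82 * 0.7056 = 40.0922 kg*m^2

40.0922 kg*m^2


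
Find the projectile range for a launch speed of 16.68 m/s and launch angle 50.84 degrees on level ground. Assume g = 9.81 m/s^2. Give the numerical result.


R = v^2 * sin(2*theta) / g
Convert angle to radians: theta = 50.84 deg = 0.8873 rad
sin(2*theta) = sin(1.7747) = 0.9793
R = 16.68^2 * 0.9793 / 9.81
R = 278.2224 * 0.9793 / 9.81 = 27.7738 m

27.7738 m


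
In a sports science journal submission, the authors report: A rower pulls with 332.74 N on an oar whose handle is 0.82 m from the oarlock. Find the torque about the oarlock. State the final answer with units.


tau = F * d
tau = 332.74 * 0.82
tau = 272.8468 N*m

272.8468 N*m


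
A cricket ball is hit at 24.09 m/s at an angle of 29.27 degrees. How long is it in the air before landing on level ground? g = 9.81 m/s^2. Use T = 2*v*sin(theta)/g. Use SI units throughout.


T = 2*v*sin(theta)/g
sin(theta) = sin(29.27 deg) = 0.4889
T = 2*24.09*0.4889 / 9.81
T = 23.5564 / 9.81 = 2.4013 s

2.4013 s


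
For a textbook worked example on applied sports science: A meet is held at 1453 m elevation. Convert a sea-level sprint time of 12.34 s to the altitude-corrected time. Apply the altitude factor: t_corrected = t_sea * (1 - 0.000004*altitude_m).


Correction factor = 1 - 0.000004 * 1453 = 0.994188
t_corrected = t_sea * factor = 12.34 * 0.994188
t_corrected = 12.2683 s

12.2683 s


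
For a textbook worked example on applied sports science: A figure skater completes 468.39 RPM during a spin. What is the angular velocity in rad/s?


omega = RPM * 2 * pi / 60
omega = 468.39 * 2 * 3.14159 / 60
omega = 2942.9812 / 60 = 49.0497 rad/s

49.0497 rad/s


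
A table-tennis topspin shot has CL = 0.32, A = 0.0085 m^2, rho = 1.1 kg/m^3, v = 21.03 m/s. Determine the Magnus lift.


FM = 0.5 * CL * rho * A * v^2
FM = 0.5 * 0.32 * 1.1 * 0.0085 * 21.03^2
v^2 = 442.2609
FM = 0.5 * 0.32 * 1.1 * 0.0085 * 442.2609 = 0.6616 N

0.6616 N


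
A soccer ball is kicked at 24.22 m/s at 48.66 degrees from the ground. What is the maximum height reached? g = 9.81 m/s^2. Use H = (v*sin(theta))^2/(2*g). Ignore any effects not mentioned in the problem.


H = (v*sin(theta))^2 / (2*g)
vy = v*sin(theta) = 24.22 * sin(48.66 deg) = 18.1845 m/s
H = vy^2 / (2*g) = 330.6743 / (2*9.81)
H = 330.6743 / 19.62 = 16.8539 m

16.8539 m


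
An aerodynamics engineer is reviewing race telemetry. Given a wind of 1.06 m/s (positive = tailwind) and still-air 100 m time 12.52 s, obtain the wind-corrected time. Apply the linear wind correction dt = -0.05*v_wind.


dt = -0.05 * v_wind = -0.05 * 1.06 = -0.053 s
t_corrected = t_still + dt = 12.52 + (-0.053)
t_corrected = 12.467 s

12.467 s


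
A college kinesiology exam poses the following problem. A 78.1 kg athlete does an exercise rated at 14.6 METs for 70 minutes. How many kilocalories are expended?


kcal = MET * mass * time_hr
Convert time: 70 min = 1.1667 hr
kcal = 14.6 * 78.1 * 1.1667
kcal = 1330.3033 kcal

1330.3033 kcal


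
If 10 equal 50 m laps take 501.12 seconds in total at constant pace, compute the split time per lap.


Split time = total_time / n_laps = 501.12 / 10
Split time = 50.112 s per lap

50.112 s


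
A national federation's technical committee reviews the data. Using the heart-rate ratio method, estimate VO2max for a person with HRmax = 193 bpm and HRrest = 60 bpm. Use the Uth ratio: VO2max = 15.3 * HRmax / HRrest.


VO2max = 15.3 * HRmax / HRrest
VO2max = 15.3 * 193 / 60
VO2max = 2952.9 / 60 = 49.215 mL/kg/min

49.215 mL/kg/min


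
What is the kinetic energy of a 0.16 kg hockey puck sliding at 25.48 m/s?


KE = 0.5 * m * v^2
KE = 0.5 * 0.16 * 25.48^2
KE = 0.5 * 0.16 * 649.2304 = 51.9384 J

51.9384 J


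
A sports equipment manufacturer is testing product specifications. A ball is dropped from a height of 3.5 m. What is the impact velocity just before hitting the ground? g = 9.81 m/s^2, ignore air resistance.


v = sqrt(2 * g * h)
v = sqrt(2 * 9.81 * 3.5)
v = sqrt(68.67) = 8.2867 m/s

8.2867 m/s


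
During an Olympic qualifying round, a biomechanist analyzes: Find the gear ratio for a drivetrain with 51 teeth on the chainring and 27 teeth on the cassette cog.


GR = front_teeth / rear_teeth
GR = 51 / 27
GR = 1.8889

1.8889


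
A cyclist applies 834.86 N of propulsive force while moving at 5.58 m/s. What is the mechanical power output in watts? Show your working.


P = F * v
P = 834.86 * 5.58
P = 4658.5188 W

4658.5188 W


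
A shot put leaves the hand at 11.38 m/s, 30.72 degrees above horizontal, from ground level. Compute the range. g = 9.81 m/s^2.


R = v^2 * sin(2*theta) / g
Convert angle to radians: theta = 30.72 deg = 0.5362 rad
sin(2*theta) = sin(1.0723) = 0.8783
R = 11.38^2 * 0.8783 / 9.81
R = 129.5044 * 0.8783 / 9.81 = 11.5949 m

11.5949 m


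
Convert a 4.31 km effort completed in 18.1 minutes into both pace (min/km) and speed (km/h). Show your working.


Pace = time / distance = 18.1 min / 4.31 km = 4.1995 min/km
Speed = distance / time_in_hours = 4.31 / 0.3017 hr
Speed = 14.2873 km/h

4.1995 min/km, 14.2873 km/h


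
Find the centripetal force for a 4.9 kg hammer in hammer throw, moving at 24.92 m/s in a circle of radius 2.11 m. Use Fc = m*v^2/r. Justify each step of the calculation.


Fc = m * v^2 / r
v^2 = 24.92^2 = 621.0064
Fc = 4.9 * 621.0064 / 2.11
Fc = 3042.9314 / 2.11 = 1442.1476 N

1442.1476 N


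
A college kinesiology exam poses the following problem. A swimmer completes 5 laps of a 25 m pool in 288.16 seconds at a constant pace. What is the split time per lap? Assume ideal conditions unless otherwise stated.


Split time = total_time / n_laps = 288.16 / 5
Split time = 57.632 s per lap

57.632 s


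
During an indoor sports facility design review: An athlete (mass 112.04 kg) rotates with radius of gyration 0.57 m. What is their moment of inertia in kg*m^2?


I = m * k^2
I = 112.04 * 0.57^2
I = 112.04 * 0.3249 = 36.4018 kg*m^2

36.4018 kg*m^2


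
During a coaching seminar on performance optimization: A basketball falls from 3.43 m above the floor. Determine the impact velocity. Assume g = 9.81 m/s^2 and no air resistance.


v = sqrt(2 * g * h)
v = sqrt(2 * 9.81 * 3.43)
v = sqrt(67.2966) = 8.2035 m/s

8.2035 m/s


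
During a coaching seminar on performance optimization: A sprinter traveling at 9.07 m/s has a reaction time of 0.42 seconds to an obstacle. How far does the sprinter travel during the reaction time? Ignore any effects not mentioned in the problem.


d = v * t
d = 9.07 * 0.42
d = 3.8094 m

3.8094 m


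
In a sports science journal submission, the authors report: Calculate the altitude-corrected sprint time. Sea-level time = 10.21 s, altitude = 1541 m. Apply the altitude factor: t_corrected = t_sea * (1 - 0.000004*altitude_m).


Correction factor = 1 - 0.000004 * 1541 = 0.993836
t_corrected = t_sea * factor = 10.21 * 0.993836
t_corrected = 10.1471 s

10.1471 s


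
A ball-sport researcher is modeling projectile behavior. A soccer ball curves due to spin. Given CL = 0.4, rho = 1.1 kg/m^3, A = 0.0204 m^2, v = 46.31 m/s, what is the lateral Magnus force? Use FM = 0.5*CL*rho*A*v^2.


FM = 0.5 * CL * rho * A * v^2
FM = 0.5 * 0.4 * 1.1 * 0.0204 * 46.31^2
v^2 = 2144.6161
FM = 0.5 * 0.4 * 1.1 * 0.0204 * 2144.6161 = 9.625 N

9.625 N


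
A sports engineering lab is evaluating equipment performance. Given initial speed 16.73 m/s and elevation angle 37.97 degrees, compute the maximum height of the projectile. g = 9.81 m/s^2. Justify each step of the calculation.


H = (v*sin(theta))^2 / (2*g)
vy = v*sin(theta) = 16.73 * sin(37.97 deg) = 10.2931 m/s
H = vy^2 / (2*g) = 105.9482 / (2*9.81)
H = 105.9482 / 19.62 = 5.4 m

5.4 m


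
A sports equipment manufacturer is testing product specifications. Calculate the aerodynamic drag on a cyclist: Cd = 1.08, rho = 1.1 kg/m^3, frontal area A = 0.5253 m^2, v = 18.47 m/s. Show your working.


Fd = 0.5 * Cd * rho * A * v^2
Fd = 0.5 * 1.08 * 1.1 * 0.5253 * 18.47^2
v^2 = 341.1409
Fd = 0.5 * 1.08 * 1.1 * 0.5253 * 341.1409 = 106.4456 N

106.4456 N


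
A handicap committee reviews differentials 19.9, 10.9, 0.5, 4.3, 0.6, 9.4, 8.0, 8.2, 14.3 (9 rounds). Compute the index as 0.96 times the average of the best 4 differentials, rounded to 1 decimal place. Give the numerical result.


All differentials: 19.9, 10.9, 0.5, 4.3, 0.6, 9.4, 8.0, 8.2, 14.3
Sorted: 0.5, 0.6, 4.3, 8.0, 8.2, 9.4, 10.9, 14.3, 19.9
Best 4: 0.5, 0.6, 4.3, 8.0
Average of best = 13.4 / 4 = 3.35
Raw index = 3.35 * 0.96 = 3.216
Handicap index = round(3.216, 1) = 3.2

3.2


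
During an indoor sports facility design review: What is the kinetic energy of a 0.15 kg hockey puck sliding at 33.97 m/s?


KE = 0.5 * m * v^2
KE = 0.5 * 0.15 * 33.97^2
KE = 0.5 * 0.15 * 1153.9609 = 86.5471 J

86.5471 J


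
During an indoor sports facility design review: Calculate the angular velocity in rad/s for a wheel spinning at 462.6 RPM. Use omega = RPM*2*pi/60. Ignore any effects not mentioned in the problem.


omega = RPM * 2 * pi / 60
omega = 462.6 * 2 * 3.14159 / 60
omega = 2906.6015 / 60 = 48.4434 rad/s

48.4434 rad/s


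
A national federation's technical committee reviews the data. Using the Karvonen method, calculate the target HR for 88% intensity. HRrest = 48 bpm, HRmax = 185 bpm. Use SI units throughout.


Target = HRrest + pct*(HRmax - HRrest)
Heart rate reserve = HRmax - HRrest = 185 - 48 = 137 bpm
Fraction = 88% = 0.88
Target = 48 + 0.88 * 137
Target = 48 + 120.56 = 168.56 bpm

168.56 bpm
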